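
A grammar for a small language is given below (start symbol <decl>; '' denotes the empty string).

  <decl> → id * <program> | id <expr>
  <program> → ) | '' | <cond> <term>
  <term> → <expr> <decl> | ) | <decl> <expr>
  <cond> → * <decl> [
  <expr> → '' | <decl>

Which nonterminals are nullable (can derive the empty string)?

{ <expr>, <program> }

Directly nullable (have an ''-production): <program>, <expr>.
No other nonterminal has a production whose RHS symbols are all nullable.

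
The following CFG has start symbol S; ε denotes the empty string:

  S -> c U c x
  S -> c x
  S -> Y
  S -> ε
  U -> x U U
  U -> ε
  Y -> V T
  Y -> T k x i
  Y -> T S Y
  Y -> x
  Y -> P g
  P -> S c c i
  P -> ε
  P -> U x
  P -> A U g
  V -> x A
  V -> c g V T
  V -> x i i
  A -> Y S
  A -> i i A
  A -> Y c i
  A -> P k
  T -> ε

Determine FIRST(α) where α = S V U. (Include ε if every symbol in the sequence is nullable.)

Add FIRST(S)\{ε} = { c, g, i, k, x }; S is nullable, continue.
Add FIRST(V) = { c, x }; V is not nullable, stop.

{ c, g, i, k, x }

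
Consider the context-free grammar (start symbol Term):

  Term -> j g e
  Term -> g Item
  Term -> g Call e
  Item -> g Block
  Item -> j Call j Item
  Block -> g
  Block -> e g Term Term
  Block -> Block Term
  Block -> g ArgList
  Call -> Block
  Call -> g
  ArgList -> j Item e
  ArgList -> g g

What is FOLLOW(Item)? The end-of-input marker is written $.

{ $, e, g, j }

In Term -> g Item: Item is at the end, add FOLLOW(Term) = { $, e, g, j }.
In Item -> j Call j Item: Item is at the end, add FOLLOW(Item) = { $, e, g, j }.
In ArgList -> j Item e: add FIRST(e) = { e }.
Union: FOLLOW(Item) = { $, e, g, j }.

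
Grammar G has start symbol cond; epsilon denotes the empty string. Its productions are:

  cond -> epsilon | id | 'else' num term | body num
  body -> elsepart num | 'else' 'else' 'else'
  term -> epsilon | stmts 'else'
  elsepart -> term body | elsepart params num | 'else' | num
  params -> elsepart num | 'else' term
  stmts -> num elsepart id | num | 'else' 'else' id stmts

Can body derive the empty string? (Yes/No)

No

Nullable nonterminals: cond, term.
No production of body has an RHS whose symbols are all nullable, so body is not nullable.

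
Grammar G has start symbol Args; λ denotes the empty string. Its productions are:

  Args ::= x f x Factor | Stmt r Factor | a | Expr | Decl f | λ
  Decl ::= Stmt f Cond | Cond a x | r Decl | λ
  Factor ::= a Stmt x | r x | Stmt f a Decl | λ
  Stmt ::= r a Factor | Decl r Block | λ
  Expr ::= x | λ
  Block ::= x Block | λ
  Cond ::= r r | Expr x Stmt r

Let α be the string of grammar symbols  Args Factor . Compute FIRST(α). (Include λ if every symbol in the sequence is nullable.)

{ a, f, r, x, λ }

Add FIRST(Args)\{λ} = { a, f, r, x }; Args is nullable, continue.
Add FIRST(Factor)\{λ} = { a, f, r, x }; Factor is nullable, continue.
Every symbol is nullable, so include λ.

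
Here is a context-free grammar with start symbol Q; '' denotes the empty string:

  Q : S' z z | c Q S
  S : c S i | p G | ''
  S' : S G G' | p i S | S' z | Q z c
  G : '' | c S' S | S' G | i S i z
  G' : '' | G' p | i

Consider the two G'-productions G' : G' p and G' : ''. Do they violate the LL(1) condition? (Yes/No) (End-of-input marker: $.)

FIRST(G' p) = { i, p } and FIRST('') = { '' }.
The second alternative is nullable and FOLLOW(G') = { $, c, i, p, z } shares i with FIRST of the first — conflict.

Yes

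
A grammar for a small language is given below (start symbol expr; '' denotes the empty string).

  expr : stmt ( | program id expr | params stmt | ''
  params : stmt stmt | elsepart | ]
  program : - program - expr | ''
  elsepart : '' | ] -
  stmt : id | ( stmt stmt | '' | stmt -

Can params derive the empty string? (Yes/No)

params : stmt stmt and each of stmt, stmt is nullable, so params ⇒* ''.

Yes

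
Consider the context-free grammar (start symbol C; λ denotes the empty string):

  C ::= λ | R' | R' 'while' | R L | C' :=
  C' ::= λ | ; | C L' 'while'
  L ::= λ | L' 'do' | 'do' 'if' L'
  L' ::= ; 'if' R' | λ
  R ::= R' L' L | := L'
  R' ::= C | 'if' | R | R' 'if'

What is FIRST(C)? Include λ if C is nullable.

C ::= λ contributes λ.
From C ::= R': add FIRST(R') = { 'do', 'if', 'while', :=, ;, λ } (including λ since R' is nullable).
From C ::= R' 'while': R' nullable, take FIRST(R') ∪ {'while'} = { 'do', 'if', 'while', :=, ; }.
From C ::= R L: R, L nullable, take FIRST(R) ∪ FIRST(L) = { 'do', 'if', 'while', :=, ; }; also λ since the whole RHS is nullable.
From C ::= C' :=: C' nullable, take FIRST(C') ∪ {:=} = { 'do', 'if', 'while', :=, ; }.
Union: FIRST(C) = { 'do', 'if', 'while', :=, ;, λ }.

{ 'do', 'if', 'while', :=, ;, λ }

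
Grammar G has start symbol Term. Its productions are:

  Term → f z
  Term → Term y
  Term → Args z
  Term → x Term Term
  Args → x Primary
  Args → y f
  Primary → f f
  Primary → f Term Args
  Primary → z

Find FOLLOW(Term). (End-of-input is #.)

Term is the start symbol, so # ∈ FOLLOW(Term).
In Term → Term y: add FIRST(y) = { y }.
In Term → x Term Term: add FIRST(Term) = { f, x, y }.
In Term → x Term Term: Term is at the end, add FOLLOW(Term) = { #, f, x, y }.
In Primary → f Term Args: add FIRST(Args) = { x, y }.
Union: FOLLOW(Term) = { #, f, x, y }.

{ #, f, x, y }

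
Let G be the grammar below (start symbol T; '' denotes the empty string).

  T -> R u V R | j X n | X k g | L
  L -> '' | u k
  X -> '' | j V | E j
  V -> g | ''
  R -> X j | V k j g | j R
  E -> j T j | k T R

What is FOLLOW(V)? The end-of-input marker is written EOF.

{ g, j, k, n }

In T -> R u V R: add FIRST(R) = { g, j, k }.
In X -> j V: V is at the end, add FOLLOW(X) = { j, k, n }.
In R -> V k j g: add FIRST(k j g) = { k }.
Union: FOLLOW(V) = { g, j, k, n }.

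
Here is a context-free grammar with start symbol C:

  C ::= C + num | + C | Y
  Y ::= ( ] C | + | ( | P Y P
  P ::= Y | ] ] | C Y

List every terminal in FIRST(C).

From C ::= C + num: add FIRST(C) = { (, +, ] }.
C ::= + C contributes {+}.
From C ::= Y: add FIRST(Y) = { (, +, ] }.
Union: FIRST(C) = { (, +, ] }.

{ (, +, ] }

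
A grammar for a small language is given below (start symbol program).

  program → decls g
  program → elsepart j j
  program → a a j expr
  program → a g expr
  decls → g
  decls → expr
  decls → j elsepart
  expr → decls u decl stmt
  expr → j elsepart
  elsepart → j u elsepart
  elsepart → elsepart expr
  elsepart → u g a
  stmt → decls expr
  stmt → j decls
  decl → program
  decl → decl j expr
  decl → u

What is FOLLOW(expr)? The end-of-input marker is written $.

In program → a a j expr: expr is at the end, add FOLLOW(program) = { $, g, j }.
In program → a g expr: expr is at the end, add FOLLOW(program) = { $, g, j }.
In decls → expr: expr is at the end, add FOLLOW(decls) = { $, g, j, u }.
In elsepart → elsepart expr: expr is at the end, add FOLLOW(elsepart) = { $, g, j, u }.
In stmt → decls expr: expr is at the end, add FOLLOW(stmt) = { $, g, j, u }.
In decl → decl j expr: expr is at the end, add FOLLOW(decl) = { g, j }.
Union: FOLLOW(expr) = { $, g, j, u }.

{ $, g, j, u }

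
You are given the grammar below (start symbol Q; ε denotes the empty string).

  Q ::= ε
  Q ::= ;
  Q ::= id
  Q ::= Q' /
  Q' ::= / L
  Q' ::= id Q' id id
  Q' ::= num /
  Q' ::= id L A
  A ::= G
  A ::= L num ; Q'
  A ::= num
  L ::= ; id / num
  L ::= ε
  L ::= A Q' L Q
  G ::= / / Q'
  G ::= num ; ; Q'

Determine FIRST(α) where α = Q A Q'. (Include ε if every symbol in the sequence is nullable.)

Add FIRST(Q)\{ε} = { /, ;, id, num }; Q is nullable, continue.
Add FIRST(A) = { /, ;, num }; A is not nullable, stop.

{ /, ;, id, num }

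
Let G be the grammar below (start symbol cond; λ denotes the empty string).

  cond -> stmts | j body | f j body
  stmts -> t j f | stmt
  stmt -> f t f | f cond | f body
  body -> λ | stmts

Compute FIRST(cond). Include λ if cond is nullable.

{ f, j, t }

From cond -> stmts: add FIRST(stmts) = { f, t }.
cond -> j body contributes {j}.
cond -> f j body contributes {f}.
Union: FIRST(cond) = { f, j, t }.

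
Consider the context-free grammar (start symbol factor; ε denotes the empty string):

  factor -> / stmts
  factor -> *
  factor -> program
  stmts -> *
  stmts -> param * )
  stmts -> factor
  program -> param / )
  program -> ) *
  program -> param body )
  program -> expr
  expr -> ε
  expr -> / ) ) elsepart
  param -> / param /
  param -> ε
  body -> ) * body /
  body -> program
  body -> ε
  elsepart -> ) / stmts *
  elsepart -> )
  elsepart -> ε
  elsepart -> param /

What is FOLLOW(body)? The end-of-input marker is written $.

In program -> param body ): add FIRST()) = { ) }.
In body -> ) * body /: add FIRST(/) = { / }.
Union: FOLLOW(body) = { ), / }.

{ ), / }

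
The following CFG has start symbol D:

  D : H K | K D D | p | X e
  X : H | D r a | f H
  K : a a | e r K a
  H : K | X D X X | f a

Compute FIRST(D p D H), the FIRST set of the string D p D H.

{ a, e, f, p }

Add FIRST(D) = { a, e, f, p }; D is not nullable, stop.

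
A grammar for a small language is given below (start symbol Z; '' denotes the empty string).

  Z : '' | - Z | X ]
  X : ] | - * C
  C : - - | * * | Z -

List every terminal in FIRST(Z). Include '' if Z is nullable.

Z : '' contributes ''.
Z : - Z contributes {-}.
From Z : X ]: add FIRST(X) = { -, ] }.
Union: FIRST(Z) = { -, ], '' }.

{ -, ], '' }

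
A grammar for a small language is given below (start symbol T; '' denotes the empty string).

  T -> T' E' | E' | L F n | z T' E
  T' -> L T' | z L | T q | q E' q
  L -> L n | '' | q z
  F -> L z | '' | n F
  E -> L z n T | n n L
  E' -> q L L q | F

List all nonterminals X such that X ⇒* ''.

Directly nullable (have an ''-production): L, F.
E' -> F with every symbol nullable, so E' is nullable.
T -> E' with every symbol nullable, so T is nullable.
No other nonterminal has a production whose RHS symbols are all nullable.

{ E', F, L, T }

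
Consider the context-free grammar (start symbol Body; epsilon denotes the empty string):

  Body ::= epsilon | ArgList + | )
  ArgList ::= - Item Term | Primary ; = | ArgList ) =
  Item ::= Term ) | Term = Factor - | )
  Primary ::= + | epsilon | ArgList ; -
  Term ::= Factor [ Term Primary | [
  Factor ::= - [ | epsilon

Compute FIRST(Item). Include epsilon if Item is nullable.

{ ), -, [ }

From Item ::= Term ): add FIRST(Term) = { -, [ }.
From Item ::= Term = Factor -: add FIRST(Term) = { -, [ }.
Item ::= ) contributes {)}.
Union: FIRST(Item) = { ), -, [ }.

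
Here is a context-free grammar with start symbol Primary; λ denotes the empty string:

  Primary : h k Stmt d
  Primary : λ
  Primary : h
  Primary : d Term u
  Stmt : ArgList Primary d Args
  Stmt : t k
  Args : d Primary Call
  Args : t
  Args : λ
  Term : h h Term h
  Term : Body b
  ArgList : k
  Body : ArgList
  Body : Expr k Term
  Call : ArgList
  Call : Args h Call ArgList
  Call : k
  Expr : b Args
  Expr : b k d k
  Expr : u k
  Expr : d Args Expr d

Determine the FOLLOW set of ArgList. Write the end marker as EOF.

{ b, d, h, k, u }

In Stmt : ArgList Primary d Args: add FIRST(Primary d Args) = { d, h }.
In Body : ArgList: ArgList is at the end, add FOLLOW(Body) = { b }.
In Call : ArgList: ArgList is at the end, add FOLLOW(Call) = { b, d, h, k, u }.
In Call : Args h Call ArgList: ArgList is at the end, add FOLLOW(Call) = { b, d, h, k, u }.
Union: FOLLOW(ArgList) = { b, d, h, k, u }.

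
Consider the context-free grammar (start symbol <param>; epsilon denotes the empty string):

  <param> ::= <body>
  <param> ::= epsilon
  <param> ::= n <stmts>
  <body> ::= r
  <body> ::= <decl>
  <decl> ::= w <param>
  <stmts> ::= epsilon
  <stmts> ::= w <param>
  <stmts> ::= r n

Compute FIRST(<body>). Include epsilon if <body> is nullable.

<body> ::= r contributes {r}.
From <body> ::= <decl>: add FIRST(<decl>) = { w }.
Union: FIRST(<body>) = { r, w }.

{ r, w }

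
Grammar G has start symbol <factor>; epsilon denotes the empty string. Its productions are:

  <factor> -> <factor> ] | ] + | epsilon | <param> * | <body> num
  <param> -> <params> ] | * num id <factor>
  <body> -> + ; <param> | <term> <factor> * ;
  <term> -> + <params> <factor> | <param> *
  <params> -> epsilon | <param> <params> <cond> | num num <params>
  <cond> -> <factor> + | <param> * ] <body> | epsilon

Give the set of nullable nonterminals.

Directly nullable (have an epsilon-production): <factor>, <params>, <cond>.
No other nonterminal has a production whose RHS symbols are all nullable.

{ <cond>, <factor>, <params> }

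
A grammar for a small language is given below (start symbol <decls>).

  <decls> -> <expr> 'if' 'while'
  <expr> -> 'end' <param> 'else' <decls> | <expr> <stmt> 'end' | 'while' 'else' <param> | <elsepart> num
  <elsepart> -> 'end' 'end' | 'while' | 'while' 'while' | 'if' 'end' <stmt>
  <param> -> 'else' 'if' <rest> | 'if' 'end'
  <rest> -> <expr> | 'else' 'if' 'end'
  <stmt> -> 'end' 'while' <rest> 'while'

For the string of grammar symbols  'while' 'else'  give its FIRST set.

{ 'while' }

'while' is a terminal; add {'while'} and stop.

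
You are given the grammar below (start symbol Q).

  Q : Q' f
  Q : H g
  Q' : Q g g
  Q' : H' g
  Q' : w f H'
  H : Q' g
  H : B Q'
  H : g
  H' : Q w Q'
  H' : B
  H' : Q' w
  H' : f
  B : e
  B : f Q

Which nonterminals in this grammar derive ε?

No nonterminal has an empty production or an RHS whose symbols are all nullable.

{ } (none)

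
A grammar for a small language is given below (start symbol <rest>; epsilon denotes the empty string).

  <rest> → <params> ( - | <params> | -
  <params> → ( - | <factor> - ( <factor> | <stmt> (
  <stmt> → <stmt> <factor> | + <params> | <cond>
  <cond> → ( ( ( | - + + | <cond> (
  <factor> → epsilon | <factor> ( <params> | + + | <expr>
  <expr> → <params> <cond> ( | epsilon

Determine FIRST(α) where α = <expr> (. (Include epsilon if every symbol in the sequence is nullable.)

{ (, +, - }

Add FIRST(<expr>)\{epsilon} = { (, +, - }; <expr> is nullable, continue.
( is a terminal; add {(} and stop.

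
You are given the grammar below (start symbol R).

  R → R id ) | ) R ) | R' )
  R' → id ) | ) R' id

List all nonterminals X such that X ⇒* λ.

{ } (none)

No nonterminal has an empty production or an RHS whose symbols are all nullable.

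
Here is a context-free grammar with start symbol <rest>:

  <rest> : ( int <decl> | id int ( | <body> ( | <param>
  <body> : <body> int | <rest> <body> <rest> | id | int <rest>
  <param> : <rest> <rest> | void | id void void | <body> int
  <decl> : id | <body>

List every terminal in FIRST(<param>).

From <param> : <rest> <rest>: add FIRST(<rest>) = { (, id, int, void }.
<param> : void contributes {void}.
<param> : id void void contributes {id}.
From <param> : <body> int: add FIRST(<body>) = { (, id, int, void }.
Union: FIRST(<param>) = { (, id, int, void }.

{ (, id, int, void }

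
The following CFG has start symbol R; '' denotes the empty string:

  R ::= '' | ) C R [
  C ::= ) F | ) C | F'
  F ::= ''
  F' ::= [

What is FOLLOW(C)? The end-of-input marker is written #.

In R ::= ) C R [: add FIRST(R [) = { ), [ }.
In C ::= ) C: C is at the end, add FOLLOW(C) = { ), [ }.
Union: FOLLOW(C) = { ), [ }.

{ ), [ }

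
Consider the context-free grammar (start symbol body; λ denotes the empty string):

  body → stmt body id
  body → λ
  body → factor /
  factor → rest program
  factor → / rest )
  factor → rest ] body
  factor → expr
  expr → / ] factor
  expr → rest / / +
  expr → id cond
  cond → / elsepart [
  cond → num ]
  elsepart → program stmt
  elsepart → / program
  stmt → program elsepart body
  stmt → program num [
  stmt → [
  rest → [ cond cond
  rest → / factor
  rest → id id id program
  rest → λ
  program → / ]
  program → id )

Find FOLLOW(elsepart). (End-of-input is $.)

{ /, [, ], id }

In cond → / elsepart [: add FIRST([) = { [ }.
In stmt → program elsepart body: add FIRST(body)\{λ} = { /, [, ], id }.
  Since body is nullable, also add FOLLOW(stmt) = { /, [, ], id }.
Union: FOLLOW(elsepart) = { /, [, ], id }.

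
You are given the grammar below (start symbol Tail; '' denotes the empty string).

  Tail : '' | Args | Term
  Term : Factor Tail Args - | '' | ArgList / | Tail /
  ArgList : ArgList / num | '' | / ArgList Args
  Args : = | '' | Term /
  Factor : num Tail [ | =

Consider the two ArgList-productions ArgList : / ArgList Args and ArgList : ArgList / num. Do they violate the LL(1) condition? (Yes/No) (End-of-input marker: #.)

Yes

FIRST(/ ArgList Args) = { / } and FIRST(ArgList / num) = { / }.
Both contain /, so the two alternatives are not disjoint — LL(1) conflict.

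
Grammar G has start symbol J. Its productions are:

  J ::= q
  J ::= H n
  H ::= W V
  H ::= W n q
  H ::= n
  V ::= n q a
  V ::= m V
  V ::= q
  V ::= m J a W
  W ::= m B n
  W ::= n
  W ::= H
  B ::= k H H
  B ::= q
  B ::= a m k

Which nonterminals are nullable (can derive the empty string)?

No nonterminal has an empty production or an RHS whose symbols are all nullable.

{ } (none)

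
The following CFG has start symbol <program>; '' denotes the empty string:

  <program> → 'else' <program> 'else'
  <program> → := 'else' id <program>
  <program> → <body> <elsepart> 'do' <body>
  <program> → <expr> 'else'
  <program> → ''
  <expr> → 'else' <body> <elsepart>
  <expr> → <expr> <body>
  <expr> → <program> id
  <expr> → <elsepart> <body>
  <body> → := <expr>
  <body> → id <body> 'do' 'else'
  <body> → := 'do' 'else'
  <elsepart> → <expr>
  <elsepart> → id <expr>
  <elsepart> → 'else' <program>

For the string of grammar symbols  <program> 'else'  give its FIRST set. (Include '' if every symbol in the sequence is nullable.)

{ 'else', :=, id }

Add FIRST(<program>)\{''} = { 'else', :=, id }; <program> is nullable, continue.
'else' is a terminal; add {'else'} and stop.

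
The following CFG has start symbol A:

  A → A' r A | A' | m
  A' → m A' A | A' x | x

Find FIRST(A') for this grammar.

A' → m A' A contributes {m}.
From A' → A' x: add FIRST(A') = { m, x }.
A' → x contributes {x}.
Union: FIRST(A') = { m, x }.

{ m, x }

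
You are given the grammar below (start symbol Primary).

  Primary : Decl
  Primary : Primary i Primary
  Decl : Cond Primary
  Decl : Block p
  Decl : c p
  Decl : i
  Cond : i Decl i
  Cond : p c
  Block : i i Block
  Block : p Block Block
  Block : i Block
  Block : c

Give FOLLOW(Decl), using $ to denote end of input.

{ $, i }

In Primary : Decl: Decl is at the end, add FOLLOW(Primary) = { $, i }.
In Cond : i Decl i: add FIRST(i) = { i }.
Union: FOLLOW(Decl) = { $, i }.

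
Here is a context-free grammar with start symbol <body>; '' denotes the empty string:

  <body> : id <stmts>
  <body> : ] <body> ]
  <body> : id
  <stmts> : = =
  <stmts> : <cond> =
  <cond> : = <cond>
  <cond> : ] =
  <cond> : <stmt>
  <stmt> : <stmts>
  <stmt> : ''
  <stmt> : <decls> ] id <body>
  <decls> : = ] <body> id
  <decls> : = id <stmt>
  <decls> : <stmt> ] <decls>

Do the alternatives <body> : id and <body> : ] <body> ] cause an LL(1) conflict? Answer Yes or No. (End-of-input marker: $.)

FIRST(id) = { id } and FIRST(] <body> ]) = { ] }.
The FIRST sets are disjoint and neither alternative is nullable — no conflict.

No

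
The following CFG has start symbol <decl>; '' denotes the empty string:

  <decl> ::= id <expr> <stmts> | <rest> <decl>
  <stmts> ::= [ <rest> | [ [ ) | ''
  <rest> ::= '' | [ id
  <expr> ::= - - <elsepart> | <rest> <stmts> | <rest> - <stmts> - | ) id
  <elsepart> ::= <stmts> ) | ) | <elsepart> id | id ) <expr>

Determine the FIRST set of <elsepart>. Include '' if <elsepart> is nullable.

{ ), [, id }

From <elsepart> ::= <stmts> ): <stmts> nullable, take FIRST(<stmts>) ∪ {)} = { ), [ }.
<elsepart> ::= ) contributes {)}.
From <elsepart> ::= <elsepart> id: add FIRST(<elsepart>) = { ), [, id }.
<elsepart> ::= id ) <expr> contributes {id}.
Union: FIRST(<elsepart>) = { ), [, id }.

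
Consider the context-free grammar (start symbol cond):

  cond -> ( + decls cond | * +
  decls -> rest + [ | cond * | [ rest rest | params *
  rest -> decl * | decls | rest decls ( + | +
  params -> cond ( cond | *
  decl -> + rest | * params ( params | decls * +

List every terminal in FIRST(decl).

decl -> + rest contributes {+}.
decl -> * params ( params contributes {*}.
From decl -> decls * +: add FIRST(decls) = { (, *, +, [ }.
Union: FIRST(decl) = { (, *, +, [ }.

{ (, *, +, [ }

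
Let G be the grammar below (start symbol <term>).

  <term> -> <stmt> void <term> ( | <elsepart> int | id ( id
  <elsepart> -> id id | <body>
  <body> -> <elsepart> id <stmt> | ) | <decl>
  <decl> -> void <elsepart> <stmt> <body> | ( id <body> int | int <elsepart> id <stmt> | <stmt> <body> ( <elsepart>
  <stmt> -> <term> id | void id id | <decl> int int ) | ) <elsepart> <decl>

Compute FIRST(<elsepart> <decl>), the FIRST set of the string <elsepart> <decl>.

{ (, ), id, int, void }

Add FIRST(<elsepart>) = { (, ), id, int, void }; <elsepart> is not nullable, stop.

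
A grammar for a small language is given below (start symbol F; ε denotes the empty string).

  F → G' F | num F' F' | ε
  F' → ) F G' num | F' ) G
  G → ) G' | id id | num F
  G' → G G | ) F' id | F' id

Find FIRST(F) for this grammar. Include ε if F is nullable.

From F → G' F: add FIRST(G') = { ), id, num }.
F → num F' F' contributes {num}.
F → ε contributes ε.
Union: FIRST(F) = { ), id, num, ε }.

{ ), id, num, ε }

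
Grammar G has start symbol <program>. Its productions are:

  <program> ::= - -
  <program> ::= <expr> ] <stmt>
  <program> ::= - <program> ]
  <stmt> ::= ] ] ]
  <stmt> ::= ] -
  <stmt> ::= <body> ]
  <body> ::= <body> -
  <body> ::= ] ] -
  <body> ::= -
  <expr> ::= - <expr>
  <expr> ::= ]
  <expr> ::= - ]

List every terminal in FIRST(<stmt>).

{ -, ] }

<stmt> ::= ] ] ] contributes {]}.
<stmt> ::= ] - contributes {]}.
From <stmt> ::= <body> ]: add FIRST(<body>) = { -, ] }.
Union: FIRST(<stmt>) = { -, ] }.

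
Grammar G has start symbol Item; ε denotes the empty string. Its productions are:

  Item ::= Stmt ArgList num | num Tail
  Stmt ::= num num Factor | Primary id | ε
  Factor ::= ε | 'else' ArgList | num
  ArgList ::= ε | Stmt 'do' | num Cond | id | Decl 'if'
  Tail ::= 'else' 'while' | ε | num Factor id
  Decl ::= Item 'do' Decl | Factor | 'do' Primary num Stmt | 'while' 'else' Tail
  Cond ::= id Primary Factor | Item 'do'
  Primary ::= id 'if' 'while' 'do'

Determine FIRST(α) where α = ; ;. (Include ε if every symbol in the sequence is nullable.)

; is a terminal; add {;} and stop.

{ ; }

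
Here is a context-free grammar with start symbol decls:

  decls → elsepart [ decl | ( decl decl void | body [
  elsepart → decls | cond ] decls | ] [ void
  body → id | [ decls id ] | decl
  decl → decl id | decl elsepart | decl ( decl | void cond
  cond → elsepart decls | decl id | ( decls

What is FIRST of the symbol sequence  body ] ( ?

Add FIRST(body) = { [, id, void }; body is not nullable, stop.

{ [, id, void }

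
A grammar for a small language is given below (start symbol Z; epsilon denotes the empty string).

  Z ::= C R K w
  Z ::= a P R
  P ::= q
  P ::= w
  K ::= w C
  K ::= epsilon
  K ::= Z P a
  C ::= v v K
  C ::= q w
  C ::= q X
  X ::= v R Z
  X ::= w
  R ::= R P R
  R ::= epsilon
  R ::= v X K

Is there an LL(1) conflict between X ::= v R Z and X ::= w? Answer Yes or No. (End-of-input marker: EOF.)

FIRST(v R Z) = { v } and FIRST(w) = { w }.
The FIRST sets are disjoint and neither alternative is nullable — no conflict.

No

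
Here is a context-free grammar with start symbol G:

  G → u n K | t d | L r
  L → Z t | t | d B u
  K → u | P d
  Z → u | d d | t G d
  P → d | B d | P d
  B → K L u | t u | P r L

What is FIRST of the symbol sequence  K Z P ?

{ d, t, u }

Add FIRST(K) = { d, t, u }; K is not nullable, stop.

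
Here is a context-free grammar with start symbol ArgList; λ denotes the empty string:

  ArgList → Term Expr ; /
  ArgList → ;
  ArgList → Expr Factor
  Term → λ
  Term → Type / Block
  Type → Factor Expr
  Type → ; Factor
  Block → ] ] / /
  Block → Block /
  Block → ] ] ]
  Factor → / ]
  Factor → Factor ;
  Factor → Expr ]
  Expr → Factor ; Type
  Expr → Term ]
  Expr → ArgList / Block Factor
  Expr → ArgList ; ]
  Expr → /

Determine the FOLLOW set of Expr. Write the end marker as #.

{ /, ;, ] }

In ArgList → Term Expr ; /: add FIRST(; /) = { ; }.
In ArgList → Expr Factor: add FIRST(Factor) = { /, ;, ] }.
In Type → Factor Expr: Expr is at the end, add FOLLOW(Type) = { /, ;, ] }.
In Factor → Expr ]: add FIRST(]) = { ] }.
Union: FOLLOW(Expr) = { /, ;, ] }.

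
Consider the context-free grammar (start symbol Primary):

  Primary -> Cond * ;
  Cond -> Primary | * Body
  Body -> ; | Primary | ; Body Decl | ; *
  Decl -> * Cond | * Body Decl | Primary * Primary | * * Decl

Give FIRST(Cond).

From Cond -> Primary: add FIRST(Primary) = { * }.
Cond -> * Body contributes {*}.
Union: FIRST(Cond) = { * }.

{ * }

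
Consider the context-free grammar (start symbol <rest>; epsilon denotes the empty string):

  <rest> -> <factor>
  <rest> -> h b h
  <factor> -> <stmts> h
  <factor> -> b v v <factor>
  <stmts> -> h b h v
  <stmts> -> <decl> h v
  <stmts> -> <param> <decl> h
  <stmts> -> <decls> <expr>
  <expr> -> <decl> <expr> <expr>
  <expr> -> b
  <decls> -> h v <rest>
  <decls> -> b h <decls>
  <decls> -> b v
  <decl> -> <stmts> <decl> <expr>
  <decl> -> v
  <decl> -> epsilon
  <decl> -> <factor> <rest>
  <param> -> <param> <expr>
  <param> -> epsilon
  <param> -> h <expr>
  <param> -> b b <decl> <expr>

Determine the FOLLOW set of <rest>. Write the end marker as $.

<rest> is the start symbol, so $ ∈ FOLLOW(<rest>).
In <decls> -> h v <rest>: <rest> is at the end, add FOLLOW(<decls>) = { b, h, v }.
In <decl> -> <factor> <rest>: <rest> is at the end, add FOLLOW(<decl>) = { b, h, v }.
Union: FOLLOW(<rest>) = { $, b, h, v }.

{ $, b, h, v }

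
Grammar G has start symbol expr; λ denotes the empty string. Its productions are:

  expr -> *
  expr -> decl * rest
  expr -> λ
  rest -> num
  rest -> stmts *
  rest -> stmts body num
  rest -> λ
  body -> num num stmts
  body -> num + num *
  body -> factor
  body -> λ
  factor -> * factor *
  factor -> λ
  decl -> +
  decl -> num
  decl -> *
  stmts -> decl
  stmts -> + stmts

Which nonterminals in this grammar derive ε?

{ body, expr, factor, rest }

Directly nullable (have an λ-production): expr, rest, body, factor.
No other nonterminal has a production whose RHS symbols are all nullable.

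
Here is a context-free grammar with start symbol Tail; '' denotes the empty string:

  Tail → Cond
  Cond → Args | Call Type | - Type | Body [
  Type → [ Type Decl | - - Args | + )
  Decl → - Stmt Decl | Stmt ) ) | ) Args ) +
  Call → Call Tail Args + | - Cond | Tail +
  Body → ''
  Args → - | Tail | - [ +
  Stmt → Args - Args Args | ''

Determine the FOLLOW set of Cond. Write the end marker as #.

{ #, ), +, -, [ }

In Tail → Cond: Cond is at the end, add FOLLOW(Tail) = { #, ), +, -, [ }.
In Call → - Cond: Cond is at the end, add FOLLOW(Call) = { +, -, [ }.
Union: FOLLOW(Cond) = { #, ), +, -, [ }.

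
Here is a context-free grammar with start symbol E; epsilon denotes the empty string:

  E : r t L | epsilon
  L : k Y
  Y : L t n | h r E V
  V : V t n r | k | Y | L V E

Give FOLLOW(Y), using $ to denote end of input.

In L : k Y: Y is at the end, add FOLLOW(L) = { $, h, k, r, t }.
In V : Y: Y is at the end, add FOLLOW(V) = { $, h, k, r, t }.
Union: FOLLOW(Y) = { $, h, k, r, t }.

{ $, h, k, r, t }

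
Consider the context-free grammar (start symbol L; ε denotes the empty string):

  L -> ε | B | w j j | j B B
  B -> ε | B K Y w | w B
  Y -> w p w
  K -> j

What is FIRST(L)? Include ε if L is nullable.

L -> ε contributes ε.
From L -> B: add FIRST(B) = { j, w, ε } (including ε since B is nullable).
L -> w j j contributes {w}.
L -> j B B contributes {j}.
Union: FIRST(L) = { j, w, ε }.

{ j, w, ε }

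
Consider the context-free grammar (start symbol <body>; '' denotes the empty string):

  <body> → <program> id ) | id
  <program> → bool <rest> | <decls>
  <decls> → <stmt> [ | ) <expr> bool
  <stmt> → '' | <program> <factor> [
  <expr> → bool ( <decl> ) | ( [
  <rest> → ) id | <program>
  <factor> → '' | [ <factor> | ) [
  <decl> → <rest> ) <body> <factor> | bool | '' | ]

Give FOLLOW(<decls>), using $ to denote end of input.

{ ), [, id }

In <program> → <decls>: <decls> is at the end, add FOLLOW(<program>) = { ), [, id }.
Union: FOLLOW(<decls>) = { ), [, id }.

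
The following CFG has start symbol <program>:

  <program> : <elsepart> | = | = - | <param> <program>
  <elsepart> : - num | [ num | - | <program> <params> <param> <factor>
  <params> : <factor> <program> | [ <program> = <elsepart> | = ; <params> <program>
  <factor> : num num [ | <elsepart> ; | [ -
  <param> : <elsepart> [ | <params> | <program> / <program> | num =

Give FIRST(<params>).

{ -, =, [, num }

From <params> : <factor> <program>: add FIRST(<factor>) = { -, =, [, num }.
<params> : [ <program> = <elsepart> contributes {[}.
<params> : = ; <params> <program> contributes {=}.
Union: FIRST(<params>) = { -, =, [, num }.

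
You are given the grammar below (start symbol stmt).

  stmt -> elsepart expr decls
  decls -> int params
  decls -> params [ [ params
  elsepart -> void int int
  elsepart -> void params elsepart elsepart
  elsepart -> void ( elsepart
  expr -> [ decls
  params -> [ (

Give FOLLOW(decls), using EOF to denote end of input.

In stmt -> elsepart expr decls: decls is at the end, add FOLLOW(stmt) = { EOF }.
In expr -> [ decls: decls is at the end, add FOLLOW(expr) = { [, int }.
Union: FOLLOW(decls) = { EOF, [, int }.

{ EOF, [, int }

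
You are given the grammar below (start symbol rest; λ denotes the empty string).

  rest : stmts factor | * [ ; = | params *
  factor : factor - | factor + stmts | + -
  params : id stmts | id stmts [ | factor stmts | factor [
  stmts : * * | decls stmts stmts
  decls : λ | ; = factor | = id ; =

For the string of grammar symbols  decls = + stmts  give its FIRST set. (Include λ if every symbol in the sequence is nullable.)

Add FIRST(decls)\{λ} = { ;, = }; decls is nullable, continue.
= is a terminal; add {=} and stop.

{ ;, = }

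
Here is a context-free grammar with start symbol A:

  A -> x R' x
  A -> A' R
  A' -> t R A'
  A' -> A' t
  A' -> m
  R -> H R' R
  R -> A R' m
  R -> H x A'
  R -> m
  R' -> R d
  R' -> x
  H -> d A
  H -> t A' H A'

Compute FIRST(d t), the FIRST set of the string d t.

{ d }

d is a terminal; add {d} and stop.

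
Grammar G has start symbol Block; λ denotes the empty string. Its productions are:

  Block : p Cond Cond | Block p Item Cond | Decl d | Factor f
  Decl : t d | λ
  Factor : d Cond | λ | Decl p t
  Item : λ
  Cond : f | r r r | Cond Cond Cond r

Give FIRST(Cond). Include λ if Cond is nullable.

Cond : f contributes {f}.
Cond : r r r contributes {r}.
From Cond : Cond Cond Cond r: add FIRST(Cond) = { f, r }.
Union: FIRST(Cond) = { f, r }.

{ f, r }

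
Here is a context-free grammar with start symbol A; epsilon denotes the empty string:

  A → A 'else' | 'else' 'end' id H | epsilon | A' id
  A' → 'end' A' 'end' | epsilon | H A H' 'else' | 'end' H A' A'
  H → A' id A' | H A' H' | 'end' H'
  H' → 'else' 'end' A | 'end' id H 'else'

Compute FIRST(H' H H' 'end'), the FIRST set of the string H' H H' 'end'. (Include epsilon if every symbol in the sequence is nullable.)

{ 'else', 'end' }

Add FIRST(H') = { 'else', 'end' }; H' is not nullable, stop.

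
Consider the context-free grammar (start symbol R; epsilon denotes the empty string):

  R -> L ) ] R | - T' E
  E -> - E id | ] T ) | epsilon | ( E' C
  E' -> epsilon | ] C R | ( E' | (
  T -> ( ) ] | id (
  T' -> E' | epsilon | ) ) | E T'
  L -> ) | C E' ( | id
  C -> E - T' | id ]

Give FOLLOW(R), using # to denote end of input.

R is the start symbol, so # ∈ FOLLOW(R).
In R -> L ) ] R: R is at the end, add FOLLOW(R) = { #, (, ), -, ], id }.
In E' -> ] C R: R is at the end, add FOLLOW(E') = { #, (, ), -, ], id }.
Union: FOLLOW(R) = { #, (, ), -, ], id }.

{ #, (, ), -, ], id }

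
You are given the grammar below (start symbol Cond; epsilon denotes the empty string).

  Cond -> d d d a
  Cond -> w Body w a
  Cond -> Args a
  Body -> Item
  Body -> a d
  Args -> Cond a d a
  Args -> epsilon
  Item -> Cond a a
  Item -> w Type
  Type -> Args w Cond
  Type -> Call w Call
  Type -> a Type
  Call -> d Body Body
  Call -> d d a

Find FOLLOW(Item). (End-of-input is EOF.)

{ a, d, w }

In Body -> Item: Item is at the end, add FOLLOW(Body) = { a, d, w }.
Union: FOLLOW(Item) = { a, d, w }.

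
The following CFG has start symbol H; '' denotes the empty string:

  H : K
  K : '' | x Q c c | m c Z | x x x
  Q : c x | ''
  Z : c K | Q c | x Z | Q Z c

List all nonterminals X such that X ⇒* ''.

Directly nullable (have an ''-production): K, Q.
H : K with every symbol nullable, so H is nullable.
No other nonterminal has a production whose RHS symbols are all nullable.

{ H, K, Q }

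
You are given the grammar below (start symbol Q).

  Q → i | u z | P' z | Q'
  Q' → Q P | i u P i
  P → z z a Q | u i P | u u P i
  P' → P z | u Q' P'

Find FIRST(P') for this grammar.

{ u, z }

From P' → P z: add FIRST(P) = { u, z }.
P' → u Q' P' contributes {u}.
Union: FIRST(P') = { u, z }.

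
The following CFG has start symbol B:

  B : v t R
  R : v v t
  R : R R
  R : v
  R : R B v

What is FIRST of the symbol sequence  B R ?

{ v }

Add FIRST(B) = { v }; B is not nullable, stop.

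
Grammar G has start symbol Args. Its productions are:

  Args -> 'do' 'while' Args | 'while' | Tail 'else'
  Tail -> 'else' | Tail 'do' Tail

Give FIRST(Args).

Args -> 'do' 'while' Args contributes {'do'}.
Args -> 'while' contributes {'while'}.
From Args -> Tail 'else': add FIRST(Tail) = { 'else' }.
Union: FIRST(Args) = { 'do', 'else', 'while' }.

{ 'do', 'else', 'while' }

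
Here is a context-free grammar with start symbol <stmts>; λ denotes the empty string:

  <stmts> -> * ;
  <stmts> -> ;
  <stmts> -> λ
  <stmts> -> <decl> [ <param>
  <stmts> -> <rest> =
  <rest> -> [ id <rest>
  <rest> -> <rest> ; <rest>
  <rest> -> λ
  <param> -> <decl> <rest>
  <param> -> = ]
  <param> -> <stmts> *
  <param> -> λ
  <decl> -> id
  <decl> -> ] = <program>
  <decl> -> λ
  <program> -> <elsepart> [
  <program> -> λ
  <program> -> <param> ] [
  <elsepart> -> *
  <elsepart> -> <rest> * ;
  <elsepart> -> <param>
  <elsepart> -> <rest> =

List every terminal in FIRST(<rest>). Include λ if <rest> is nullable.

{ ;, [, λ }

<rest> -> [ id <rest> contributes {[}.
From <rest> -> <rest> ; <rest>: <rest> nullable, take FIRST(<rest>) ∪ {;} = { ;, [ }.
<rest> -> λ contributes λ.
Union: FIRST(<rest>) = { ;, [, λ }.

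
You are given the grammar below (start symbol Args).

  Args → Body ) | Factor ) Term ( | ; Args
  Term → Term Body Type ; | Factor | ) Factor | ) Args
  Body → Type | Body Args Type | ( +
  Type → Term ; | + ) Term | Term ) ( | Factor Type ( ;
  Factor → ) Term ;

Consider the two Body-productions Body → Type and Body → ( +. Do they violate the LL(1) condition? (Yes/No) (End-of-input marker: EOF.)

No

FIRST(Type) = { ), + } and FIRST(( +) = { ( }.
The FIRST sets are disjoint and neither alternative is nullable — no conflict.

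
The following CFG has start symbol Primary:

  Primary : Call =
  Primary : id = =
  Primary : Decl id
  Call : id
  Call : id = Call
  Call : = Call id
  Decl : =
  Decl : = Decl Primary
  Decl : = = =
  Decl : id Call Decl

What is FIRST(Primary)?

From Primary : Call =: add FIRST(Call) = { =, id }.
Primary : id = = contributes {id}.
From Primary : Decl id: add FIRST(Decl) = { =, id }.
Union: FIRST(Primary) = { =, id }.

{ =, id }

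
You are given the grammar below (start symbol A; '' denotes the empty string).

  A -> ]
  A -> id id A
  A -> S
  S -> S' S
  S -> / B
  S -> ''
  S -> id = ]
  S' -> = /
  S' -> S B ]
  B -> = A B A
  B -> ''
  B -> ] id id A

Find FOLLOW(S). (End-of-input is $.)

In A -> S: S is at the end, add FOLLOW(A) = { $, /, =, ], id }.
In S -> S' S: S is at the end, add FOLLOW(S) = { $, /, =, ], id }.
In S' -> S B ]: add FIRST(B ]) = { =, ] }.
Union: FOLLOW(S) = { $, /, =, ], id }.

{ $, /, =, ], id }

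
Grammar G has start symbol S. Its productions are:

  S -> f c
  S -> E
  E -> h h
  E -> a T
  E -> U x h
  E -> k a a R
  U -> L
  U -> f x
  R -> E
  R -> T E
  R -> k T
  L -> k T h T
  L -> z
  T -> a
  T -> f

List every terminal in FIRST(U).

From U -> L: add FIRST(L) = { k, z }.
U -> f x contributes {f}.
Union: FIRST(U) = { f, k, z }.

{ f, k, z }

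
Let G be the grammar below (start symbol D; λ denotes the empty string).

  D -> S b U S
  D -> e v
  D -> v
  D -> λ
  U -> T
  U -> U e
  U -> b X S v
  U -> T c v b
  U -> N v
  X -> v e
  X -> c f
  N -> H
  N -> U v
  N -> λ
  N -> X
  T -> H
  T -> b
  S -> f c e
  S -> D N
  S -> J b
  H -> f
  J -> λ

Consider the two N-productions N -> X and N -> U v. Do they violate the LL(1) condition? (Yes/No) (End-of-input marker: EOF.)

FIRST(X) = { c, v } and FIRST(U v) = { b, c, f, v }.
Both contain c, so the two alternatives are not disjoint — LL(1) conflict.

Yes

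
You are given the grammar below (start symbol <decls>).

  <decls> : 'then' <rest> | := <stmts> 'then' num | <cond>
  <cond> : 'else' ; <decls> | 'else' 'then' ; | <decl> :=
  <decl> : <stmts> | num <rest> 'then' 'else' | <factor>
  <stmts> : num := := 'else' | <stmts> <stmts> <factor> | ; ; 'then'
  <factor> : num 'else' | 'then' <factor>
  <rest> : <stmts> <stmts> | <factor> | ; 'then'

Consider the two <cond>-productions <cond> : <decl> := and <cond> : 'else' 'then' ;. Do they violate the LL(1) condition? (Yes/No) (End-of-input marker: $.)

FIRST(<decl> :=) = { 'then', ;, num } and FIRST('else' 'then' ;) = { 'else' }.
The FIRST sets are disjoint and neither alternative is nullable — no conflict.

No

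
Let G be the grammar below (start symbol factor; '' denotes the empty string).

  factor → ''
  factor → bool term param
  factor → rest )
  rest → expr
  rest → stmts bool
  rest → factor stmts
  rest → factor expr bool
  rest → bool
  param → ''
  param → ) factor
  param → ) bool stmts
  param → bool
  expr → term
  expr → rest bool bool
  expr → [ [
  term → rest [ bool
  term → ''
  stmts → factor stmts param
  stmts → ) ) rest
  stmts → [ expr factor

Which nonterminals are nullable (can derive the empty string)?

Directly nullable (have an ''-production): factor, param, term.
rest → expr with every symbol nullable, so rest is nullable.
expr → term with every symbol nullable, so expr is nullable.
No other nonterminal has a production whose RHS symbols are all nullable.

{ expr, factor, param, rest, term }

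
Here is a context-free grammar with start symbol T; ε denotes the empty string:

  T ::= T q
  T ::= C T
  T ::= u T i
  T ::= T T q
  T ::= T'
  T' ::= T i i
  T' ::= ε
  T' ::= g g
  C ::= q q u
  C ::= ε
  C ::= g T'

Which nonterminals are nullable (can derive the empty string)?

Directly nullable (have an ε-production): T', C.
T ::= C T with every symbol nullable, so T is nullable.

{ C, T, T' }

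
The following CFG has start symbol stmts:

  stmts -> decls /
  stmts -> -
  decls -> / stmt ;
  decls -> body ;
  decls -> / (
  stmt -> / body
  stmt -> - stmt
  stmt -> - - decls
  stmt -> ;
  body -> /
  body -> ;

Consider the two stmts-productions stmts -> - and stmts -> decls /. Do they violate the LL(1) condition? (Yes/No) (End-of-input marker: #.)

No

FIRST(-) = { - } and FIRST(decls /) = { /, ; }.
The FIRST sets are disjoint and neither alternative is nullable — no conflict.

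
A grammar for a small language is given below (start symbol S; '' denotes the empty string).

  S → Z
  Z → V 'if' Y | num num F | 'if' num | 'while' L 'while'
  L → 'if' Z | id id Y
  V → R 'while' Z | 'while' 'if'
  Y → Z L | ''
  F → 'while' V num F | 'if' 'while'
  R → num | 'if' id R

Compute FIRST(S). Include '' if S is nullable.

{ 'if', 'while', num }

From S → Z: add FIRST(Z) = { 'if', 'while', num }.
Union: FIRST(S) = { 'if', 'while', num }.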